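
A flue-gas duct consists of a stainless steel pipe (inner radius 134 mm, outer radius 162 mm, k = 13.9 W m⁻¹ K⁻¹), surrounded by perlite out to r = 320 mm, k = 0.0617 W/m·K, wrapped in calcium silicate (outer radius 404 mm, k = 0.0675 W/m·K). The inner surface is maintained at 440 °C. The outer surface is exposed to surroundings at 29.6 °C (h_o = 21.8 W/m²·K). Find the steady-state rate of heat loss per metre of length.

Treat each layer as a resistance in series:
  R'_stainless steel = ln(0.162/0.134)/(2πk) = 0.1898/(2π·13.9) = 0.002173 m·K/W
  R'_perlite = ln(0.320/0.162)/(2πk) = 0.6807/(2π·0.0617) = 1.756 m·K/W
  R'_calcium silicate = ln(0.404/0.320)/(2πk) = 0.2331/(2π·0.0675) = 0.5496 m·K/W
  R'_conv,out = 1/(2πr h) = 1/(2π·0.404·21.8) = 0.01807 m·K/W
ΣR = 0.002173 + 1.756 + 0.5496 + 0.01807 = 2.326 m·K/W
Q' = ΔT/ΣR = (440 °C − 29.6 °C)/2.326 = 176 W/m

Q' = 176 W/m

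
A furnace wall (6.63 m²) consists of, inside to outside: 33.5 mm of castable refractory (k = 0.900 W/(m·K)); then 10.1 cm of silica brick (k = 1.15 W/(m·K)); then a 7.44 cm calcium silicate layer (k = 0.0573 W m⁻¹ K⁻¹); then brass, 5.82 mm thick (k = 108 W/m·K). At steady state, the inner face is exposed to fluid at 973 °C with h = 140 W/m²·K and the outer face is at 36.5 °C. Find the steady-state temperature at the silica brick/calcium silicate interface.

T = 886 °C

Resistance network (inner→outer):
  R_conv,in = 1/(hA) = 1/(140·6.63) = 0.001077 K/W
  R_castable refractory = L/(kA) = 0.0335/(0.900·6.63) = 0.005614 K/W
  R_silica brick = L/(kA) = 0.101/(1.15·6.63) = 0.01325 K/W
  R_calcium silicate = L/(kA) = 0.0744/(0.0573·6.63) = 0.1958 K/W
  R_brass = L/(kA) = 0.00582/(108·6.63) = 8.128×10^-6 K/W
ΣR = 0.001077 + 0.005614 + 0.01325 + 0.1958 + 8.128×10^-6 = 0.2157 K/W
Q = ΔT/ΣR = (973 °C − 36.5 °C)/0.2157 = 4342 W
From the inner boundary to the silica brick/calcium silicate interface, ΣR_partial = 0.01994 K/W.
T_interface = T_in − Q·ΣR_partial = 973 °C − (4342)(0.01994) = 886 °C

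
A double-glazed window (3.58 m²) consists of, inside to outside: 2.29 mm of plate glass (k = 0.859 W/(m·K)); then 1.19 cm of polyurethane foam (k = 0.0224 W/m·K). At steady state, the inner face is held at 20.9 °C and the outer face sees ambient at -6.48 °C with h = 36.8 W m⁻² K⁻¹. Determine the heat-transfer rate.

Resistance network (inner→outer):
  R_plate glass = L/(kA) = 0.00229/(0.859·3.58) = 7.447×10^-4 K/W
  R_polyurethane foam = L/(kA) = 0.0119/(0.0224·3.58) = 0.1484 K/W
  R_conv,out = 1/(hA) = 1/(36.8·3.58) = 0.007590 K/W
ΣR = 7.447×10^-4 + 0.1484 + 0.007590 = 0.1567 K/W
Q = ΔT/ΣR = (20.9 °C − -6.48 °C)/0.1567 = 175 W

Q = 175 W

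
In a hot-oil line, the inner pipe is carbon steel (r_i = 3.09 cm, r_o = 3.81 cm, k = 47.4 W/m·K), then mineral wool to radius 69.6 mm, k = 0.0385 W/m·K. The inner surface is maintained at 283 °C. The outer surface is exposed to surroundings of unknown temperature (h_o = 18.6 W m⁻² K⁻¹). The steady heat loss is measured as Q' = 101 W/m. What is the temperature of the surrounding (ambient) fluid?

T_out = 18.9 °C

Sum the resistances:
  R'_carbon steel = ln(0.0381/0.0309)/(2πk) = 0.2095/(2π·47.4) = 7.033×10^-4 m·K/W
  R'_mineral wool = ln(0.0696/0.0381)/(2πk) = 0.6026/(2π·0.0385) = 2.491 m·K/W
  R'_conv,out = 1/(2πr h) = 1/(2π·0.0696·18.6) = 0.1229 m·K/W
ΣR = 2.615 m·K/W
ΔT = Q'·ΣR = 101 × 2.615 = 264.1 K
Heat flows outward, so T_out = T_in − ΔT = 283 − 264.1 = 18.9 °C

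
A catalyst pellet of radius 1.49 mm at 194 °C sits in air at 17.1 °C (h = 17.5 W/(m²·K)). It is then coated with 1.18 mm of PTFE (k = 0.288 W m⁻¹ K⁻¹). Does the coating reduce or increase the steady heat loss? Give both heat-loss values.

Critical radius for a sphere: r_cr = 2k/h = 0.0329 m = 3.29 cm.
Outer radius after coating: r₂ = 0.00149 + 0.00118 = 0.00267 m.
Since r₁ < r_cr and r₂ ≤ r_cr, the coating moves toward the maximum at r_cr — heat loss rises.
Bare: R = 1/(4πr₁²h) = 2048 K/W; Q = 176.9/2048 = 0.0864 W.
Coated: R = R_cond + R_conv = 719.8 K/W; Q = 176.9/719.8 = 0.246 W.

increases: 0.0864 → 0.246 W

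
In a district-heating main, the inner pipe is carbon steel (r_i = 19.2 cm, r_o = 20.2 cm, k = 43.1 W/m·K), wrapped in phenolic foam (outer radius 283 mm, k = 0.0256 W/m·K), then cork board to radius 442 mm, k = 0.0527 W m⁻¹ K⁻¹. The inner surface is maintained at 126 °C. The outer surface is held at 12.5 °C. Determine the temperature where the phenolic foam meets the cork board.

Series thermal resistances, inner to outer:
  R'_carbon steel = ln(0.202/0.192)/(2πk) = 0.05077/(2π·43.1) = 1.875×10^-4 m·K/W
  R'_phenolic foam = ln(0.283/0.202)/(2πk) = 0.3372/(2π·0.0256) = 2.096 m·K/W
  R'_cork board = ln(0.442/0.283)/(2πk) = 0.4459/(2π·0.0527) = 1.347 m·K/W
ΣR = 1.875×10^-4 + 2.096 + 1.347 = 3.443 m·K/W
Q' = ΔT/ΣR = (126 °C − 12.5 °C)/3.443 = 32.97 W/m
From the inner boundary to the phenolic foam/cork board interface, ΣR_partial = 2.096 m·K/W.
T_interface = T_in − Q'·ΣR_partial = 126 °C − (32.97)(2.096) = 56.9 °C

T = 56.9 °C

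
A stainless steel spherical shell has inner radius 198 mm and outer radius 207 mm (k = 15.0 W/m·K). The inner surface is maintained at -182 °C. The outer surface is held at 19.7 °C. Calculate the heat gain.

Q = 4πk·ΔT/(1/r₁ − 1/r₂) = 4π × 15.0 × 201.7 / (1/0.198 − 1/0.207) = 1.73×10^5 W

Q = 173 kW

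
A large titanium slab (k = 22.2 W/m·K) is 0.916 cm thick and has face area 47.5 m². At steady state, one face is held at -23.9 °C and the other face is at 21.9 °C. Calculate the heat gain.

Q = 5270 kW

Q = kA·ΔT/L = 22.2 × 47.5 × |-23.9 °C − 21.9 °C| / 0.00916 = 5.27×10^6 W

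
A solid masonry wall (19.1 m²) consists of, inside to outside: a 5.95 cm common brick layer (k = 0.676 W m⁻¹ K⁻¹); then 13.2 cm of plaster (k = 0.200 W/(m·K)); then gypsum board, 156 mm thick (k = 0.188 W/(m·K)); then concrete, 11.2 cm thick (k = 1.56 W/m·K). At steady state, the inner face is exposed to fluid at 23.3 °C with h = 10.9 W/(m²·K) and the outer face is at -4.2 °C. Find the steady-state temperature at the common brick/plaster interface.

Treat each layer as a resistance in series:
  R_conv,in = 1/(hA) = 1/(10.9·19.1) = 0.004803 K/W
  R_common brick = L/(kA) = 0.0595/(0.676·19.1) = 0.004608 K/W
  R_plaster = L/(kA) = 0.132/(0.200·19.1) = 0.03455 K/W
  R_gypsum board = L/(kA) = 0.156/(0.188·19.1) = 0.04344 K/W
  R_concrete = L/(kA) = 0.112/(1.56·19.1) = 0.003759 K/W
ΣR = 0.004803 + 0.004608 + 0.03455 + 0.04344 + 0.003759 = 0.09116 K/W
Q = ΔT/ΣR = (23.3 °C − -4.2 °C)/0.09116 = 301.7 W
From the inner boundary to the common brick/plaster interface, ΣR_partial = 0.009411 K/W.
T_interface = T_in − Q·ΣR_partial = 23.3 °C − (301.7)(0.009411) = 20.5 °C

T = 20.5 °C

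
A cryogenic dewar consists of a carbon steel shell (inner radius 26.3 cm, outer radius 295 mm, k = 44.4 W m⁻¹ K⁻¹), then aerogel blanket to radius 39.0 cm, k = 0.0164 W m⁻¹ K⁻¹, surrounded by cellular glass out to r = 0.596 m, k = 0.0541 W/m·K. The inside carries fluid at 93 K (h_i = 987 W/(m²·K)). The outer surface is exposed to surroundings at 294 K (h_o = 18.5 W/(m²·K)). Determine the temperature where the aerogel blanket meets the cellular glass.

Resistance network (inner→outer):
  R_conv,in = 1/(4πr²h) = 1/(4π·0.263²·987) = 0.001166 K/W
  R_carbon steel = (1/0.263 − 1/0.295)/(4πk) = 0.4125/(4π·44.4) = 7.392×10^-4 K/W
  R_aerogel blanket = (1/0.295 − 1/0.390)/(4πk) = 0.8257/(4π·0.0164) = 4.007 K/W
  R_cellular glass = (1/0.390 − 1/0.596)/(4πk) = 0.8863/(4π·0.0541) = 1.304 K/W
  R_conv,out = 1/(4πr²h) = 1/(4π·0.596²·18.5) = 0.01211 K/W
ΣR = 0.001166 + 7.392×10^-4 + 4.007 + 1.304 + 0.01211 = 5.325 K/W
Q = ΔT/ΣR = (93 K − 294 K)/5.325 = -37.75 W
From the inner boundary to the aerogel blanket/cellular glass interface, ΣR_partial = 4.009 K/W.
T_interface = T_in − Q·ΣR_partial = 93 K − (-37.75)(4.009) = 244.3 K

T = 244.3 K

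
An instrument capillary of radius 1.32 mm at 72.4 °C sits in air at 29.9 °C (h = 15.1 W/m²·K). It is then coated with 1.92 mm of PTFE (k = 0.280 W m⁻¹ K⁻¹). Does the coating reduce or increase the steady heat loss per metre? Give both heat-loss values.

Critical radius for a cylinder: r_cr = k/h = 0.0185 m = 1.85 cm.
Outer radius after coating: r₂ = 0.00132 + 0.00192 = 0.00324 m.
Since r₁ < r_cr and r₂ ≤ r_cr, the coating moves toward the maximum at r_cr — heat loss rises.
Bare: R = 1/(2πr₁h) = 7.985 m·K/W; Q = 42.5/7.985 = 5.32 W/m.
Coated: R = R_cond + R_conv = 3.764 m·K/W; Q = 42.5/3.764 = 11.3 W/m.

increases: 5.32 → 11.3 W/m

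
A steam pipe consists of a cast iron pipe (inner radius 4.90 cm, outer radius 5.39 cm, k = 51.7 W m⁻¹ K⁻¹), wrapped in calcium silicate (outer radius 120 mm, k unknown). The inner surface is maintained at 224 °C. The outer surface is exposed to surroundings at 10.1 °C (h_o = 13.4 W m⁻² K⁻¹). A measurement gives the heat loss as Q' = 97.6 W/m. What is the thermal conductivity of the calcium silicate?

ΣR = ΔT/Q' = |224 − 10.1|/97.6 = 2.192 m·K/W
Known resistances:
  R'_cast iron = ln(0.0539/0.0490)/(2πk) = 0.09531/(2π·51.7) = 2.934×10^-4 m·K/W
  R'_conv,out = 1/(2πr h) = 1/(2π·0.120·13.4) = 0.09898 m·K/W
R_calcium silicate = ΣR − ΣR_known = 2.192 − 0.09927 = 2.093 m·K/W
ln(r₂/r₁)/(2πk) = 2.093 ⇒ k = 0.8004/(2π·2.093) = 0.0609 W/m·K

k = 0.0609 W/m·K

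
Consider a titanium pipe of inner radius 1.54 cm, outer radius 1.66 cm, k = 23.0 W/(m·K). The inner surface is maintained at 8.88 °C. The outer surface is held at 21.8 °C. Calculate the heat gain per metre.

Q' = 2πk·ΔT/ln(r₂/r₁) = 2π × 23.0 × 12.92 / ln(0.0166/0.0154) = 24900 W/m

Q' = 24900 W/m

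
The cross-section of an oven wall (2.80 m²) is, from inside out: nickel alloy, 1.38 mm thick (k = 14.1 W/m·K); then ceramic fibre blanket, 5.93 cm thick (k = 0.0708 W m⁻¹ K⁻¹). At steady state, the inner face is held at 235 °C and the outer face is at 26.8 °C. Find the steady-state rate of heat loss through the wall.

Resistance network (inner→outer):
  R_nickel alloy = L/(kA) = 0.00138/(14.1·2.80) = 3.495×10^-5 K/W
  R_ceramic fibre blanket = L/(kA) = 0.0593/(0.0708·2.80) = 0.2991 K/W
ΣR = 3.495×10^-5 + 0.2991 = 0.2991 K/W
Q = ΔT/ΣR = (235 °C − 26.8 °C)/0.2991 = 696 W

Q = 696 W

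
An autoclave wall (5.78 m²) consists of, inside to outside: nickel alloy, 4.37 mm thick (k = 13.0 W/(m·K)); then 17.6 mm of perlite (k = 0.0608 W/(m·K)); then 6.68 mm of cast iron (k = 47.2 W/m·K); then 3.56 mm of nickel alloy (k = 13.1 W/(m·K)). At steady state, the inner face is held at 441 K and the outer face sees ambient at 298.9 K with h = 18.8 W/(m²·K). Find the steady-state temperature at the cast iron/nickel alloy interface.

T = 321.0 K

Series thermal resistances, inner to outer:
  R_nickel alloy = L/(kA) = 0.00437/(13.0·5.78) = 5.816×10^-5 K/W
  R_perlite = L/(kA) = 0.0176/(0.0608·5.78) = 0.05008 K/W
  R_cast iron = L/(kA) = 0.00668/(47.2·5.78) = 2.449×10^-5 K/W
  R_nickel alloy = L/(kA) = 0.00356/(13.1·5.78) = 4.702×10^-5 K/W
  R_conv,out = 1/(hA) = 1/(18.8·5.78) = 0.009203 K/W
ΣR = 5.816×10^-5 + 0.05008 + 2.449×10^-5 + 4.702×10^-5 + 0.009203 = 0.05941 K/W
Q = ΔT/ΣR = (441 K − 298.9 K)/0.05941 = 2392 W
From the inner boundary to the cast iron/nickel alloy interface, ΣR_partial = 0.05016 K/W.
T_interface = T_in − Q·ΣR_partial = 441 K − (2392)(0.05016) = 321.0 K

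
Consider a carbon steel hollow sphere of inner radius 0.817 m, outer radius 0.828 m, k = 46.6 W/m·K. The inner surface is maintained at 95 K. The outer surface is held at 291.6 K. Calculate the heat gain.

Q = 4πk·ΔT/(1/r₁ − 1/r₂) = 4π × 46.6 × 196.6 / (1/0.817 − 1/0.828) = 7.08×10^6 W

Q = 7.08×10^6 W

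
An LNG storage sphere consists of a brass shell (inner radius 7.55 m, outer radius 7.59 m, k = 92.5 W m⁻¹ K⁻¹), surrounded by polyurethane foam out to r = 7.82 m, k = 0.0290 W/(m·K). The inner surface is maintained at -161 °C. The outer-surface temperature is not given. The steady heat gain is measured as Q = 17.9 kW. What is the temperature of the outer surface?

T_out = 29.3 °C

Series resistances:
  R_brass = (1/7.55 − 1/7.59)/(4πk) = 6.980×10^-4/(4π·92.5) = 6.005×10^-7 K/W
  R_polyurethane foam = (1/7.59 − 1/7.82)/(4πk) = 0.003875/(4π·0.0290) = 0.01063 K/W
ΣR = 0.01063 K/W
ΔT = Q·ΣR = 17900 × 0.01063 = 190.3 K
Heat flows inward, so T_out = T_in + ΔT = -161 + 190.3 = 29.3 °C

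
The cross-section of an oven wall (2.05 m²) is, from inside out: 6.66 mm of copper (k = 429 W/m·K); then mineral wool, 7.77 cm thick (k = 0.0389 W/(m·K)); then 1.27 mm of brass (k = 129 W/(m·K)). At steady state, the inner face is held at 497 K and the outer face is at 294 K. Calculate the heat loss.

Treat each layer as a resistance in series:
  R_copper = L/(kA) = 0.00666/(429·2.05) = 7.573×10^-6 K/W
  R_mineral wool = L/(kA) = 0.0777/(0.0389·2.05) = 0.9744 K/W
  R_brass = L/(kA) = 0.00127/(129·2.05) = 4.802×10^-6 K/W
ΣR = 7.573×10^-6 + 0.9744 + 4.802×10^-6 = 0.9744 K/W
Q = ΔT/ΣR = (497 K − 294 K)/0.9744 = 208 W

Q = 208 W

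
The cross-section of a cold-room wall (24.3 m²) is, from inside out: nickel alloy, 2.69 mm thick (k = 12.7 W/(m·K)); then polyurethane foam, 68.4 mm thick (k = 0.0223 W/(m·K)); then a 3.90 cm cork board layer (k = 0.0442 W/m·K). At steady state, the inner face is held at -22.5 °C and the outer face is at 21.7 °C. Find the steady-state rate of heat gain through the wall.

Q = 272 W

Resistance network (inner→outer):
  R_nickel alloy = L/(kA) = 0.00269/(12.7·24.3) = 8.717×10^-6 K/W
  R_polyurethane foam = L/(kA) = 0.0684/(0.0223·24.3) = 0.1262 K/W
  R_cork board = L/(kA) = 0.0390/(0.0442·24.3) = 0.03631 K/W
ΣR = 8.717×10^-6 + 0.1262 + 0.03631 = 0.1625 K/W
Q = ΔT/ΣR = (-22.5 °C − 21.7 °C)/0.1625 = -272 W
(Negative Q ⇒ heat flows inward; heat gain = 272 W.)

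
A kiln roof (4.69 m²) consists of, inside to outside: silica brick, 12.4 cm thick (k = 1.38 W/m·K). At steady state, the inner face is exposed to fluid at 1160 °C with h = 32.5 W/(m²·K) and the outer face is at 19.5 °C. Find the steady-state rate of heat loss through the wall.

Q = 44300 W

Treat each layer as a resistance in series:
  R_conv,in = 1/(hA) = 1/(32.5·4.69) = 0.006561 K/W
  R_silica brick = L/(kA) = 0.124/(1.38·4.69) = 0.01916 K/W
ΣR = 0.006561 + 0.01916 = 0.02572 K/W
Q = ΔT/ΣR = (1160 °C − 19.5 °C)/0.02572 = 44300 W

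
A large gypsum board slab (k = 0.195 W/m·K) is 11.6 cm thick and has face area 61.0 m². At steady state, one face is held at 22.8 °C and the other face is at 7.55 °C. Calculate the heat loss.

Q = kA·ΔT/L = 0.195 × 61.0 × |22.8 °C − 7.55 °C| / 0.116 = 1560 W

Q = 1560 W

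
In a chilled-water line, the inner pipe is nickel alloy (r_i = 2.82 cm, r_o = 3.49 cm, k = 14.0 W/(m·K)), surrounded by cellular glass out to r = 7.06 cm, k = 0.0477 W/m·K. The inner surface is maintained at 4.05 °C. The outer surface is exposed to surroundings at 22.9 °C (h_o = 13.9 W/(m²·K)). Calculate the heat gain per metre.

Treat each layer as a resistance in series:
  R'_nickel alloy = ln(0.0349/0.0282)/(2πk) = 0.2132/(2π·14.0) = 0.002423 m·K/W
  R'_cellular glass = ln(0.0706/0.0349)/(2πk) = 0.7045/(2π·0.0477) = 2.351 m·K/W
  R'_conv,out = 1/(2πr h) = 1/(2π·0.0706·13.9) = 0.1622 m·K/W
ΣR = 0.002423 + 2.351 + 0.1622 = 2.516 m·K/W
Q' = ΔT/ΣR = (4.05 °C − 22.9 °C)/2.516 = -7.49 W/m
(Negative Q' ⇒ heat flows inward; heat gain = 7.49 W/m.)

Q' = 7.49 W/m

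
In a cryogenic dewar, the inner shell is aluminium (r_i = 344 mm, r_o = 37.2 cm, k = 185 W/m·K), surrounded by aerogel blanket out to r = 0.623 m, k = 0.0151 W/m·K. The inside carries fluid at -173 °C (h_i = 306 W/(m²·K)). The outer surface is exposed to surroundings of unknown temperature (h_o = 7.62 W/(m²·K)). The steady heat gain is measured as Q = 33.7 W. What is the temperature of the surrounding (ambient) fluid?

Sum the resistances:
  R_conv,in = 1/(4πr²h) = 1/(4π·0.344²·306) = 0.002198 K/W
  R_aluminium = (1/0.344 − 1/0.372)/(4πk) = 0.2188/(4π·185) = 9.412×10^-5 K/W
  R_aerogel blanket = (1/0.372 − 1/0.623)/(4πk) = 1.083/(4π·0.0151) = 5.708 K/W
  R_conv,out = 1/(4πr²h) = 1/(4π·0.623²·7.62) = 0.02691 K/W
ΣR = 5.737 K/W
ΔT = Q·ΣR = 33.7 × 5.737 = 193.3 K
Heat flows inward, so T_out = T_in + ΔT = -173 + 193.3 = 20.3 °C

T_out = 20.3 °C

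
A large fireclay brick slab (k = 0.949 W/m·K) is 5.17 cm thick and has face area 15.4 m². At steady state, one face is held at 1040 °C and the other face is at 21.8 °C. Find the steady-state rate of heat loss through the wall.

Q = kA·ΔT/L = 0.949 × 15.4 × |1040 °C − 21.8 °C| / 0.0517 = 2.88×10^5 W

Q = 2.88×10^5 W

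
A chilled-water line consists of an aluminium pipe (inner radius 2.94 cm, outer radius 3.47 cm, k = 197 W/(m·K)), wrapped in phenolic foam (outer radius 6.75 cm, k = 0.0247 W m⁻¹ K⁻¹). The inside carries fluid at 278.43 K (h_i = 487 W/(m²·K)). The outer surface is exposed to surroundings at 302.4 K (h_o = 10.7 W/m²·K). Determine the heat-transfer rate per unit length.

Series thermal resistances, inner to outer:
  R'_conv,in = 1/(2πr h) = 1/(2π·0.0294·487) = 0.01112 m·K/W
  R'_aluminium = ln(0.0347/0.0294)/(2πk) = 0.1657/(2π·197) = 1.339×10^-4 m·K/W
  R'_phenolic foam = ln(0.0675/0.0347)/(2πk) = 0.6654/(2π·0.0247) = 4.287 m·K/W
  R'_conv,out = 1/(2πr h) = 1/(2π·0.0675·10.7) = 0.2204 m·K/W
ΣR = 0.01112 + 1.339×10^-4 + 4.287 + 0.2204 = 4.519 m·K/W
Q' = ΔT/ΣR = (278.43 K − 302.4 K)/4.519 = -5.30 W/m
(Negative Q' ⇒ heat flows inward; heat gain = 5.30 W/m.)

Q' = 5.30 W/m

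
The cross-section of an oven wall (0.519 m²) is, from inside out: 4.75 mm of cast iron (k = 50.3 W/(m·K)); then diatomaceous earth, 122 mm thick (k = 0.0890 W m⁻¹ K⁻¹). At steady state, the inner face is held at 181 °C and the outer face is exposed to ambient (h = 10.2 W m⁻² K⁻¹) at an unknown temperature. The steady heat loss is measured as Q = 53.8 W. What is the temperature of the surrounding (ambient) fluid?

T_out = 28.7 °C

Sum the resistances:
  R_cast iron = L/(kA) = 0.00475/(50.3·0.519) = 1.820×10^-4 K/W
  R_diatomaceous earth = L/(kA) = 0.122/(0.0890·0.519) = 2.641 K/W
  R_conv,out = 1/(hA) = 1/(10.2·0.519) = 0.1889 K/W
ΣR = 2.830 K/W
ΔT = Q·ΣR = 53.8 × 2.830 = 152.3 K
Heat flows outward, so T_out = T_in − ΔT = 181 − 152.3 = 28.7 °C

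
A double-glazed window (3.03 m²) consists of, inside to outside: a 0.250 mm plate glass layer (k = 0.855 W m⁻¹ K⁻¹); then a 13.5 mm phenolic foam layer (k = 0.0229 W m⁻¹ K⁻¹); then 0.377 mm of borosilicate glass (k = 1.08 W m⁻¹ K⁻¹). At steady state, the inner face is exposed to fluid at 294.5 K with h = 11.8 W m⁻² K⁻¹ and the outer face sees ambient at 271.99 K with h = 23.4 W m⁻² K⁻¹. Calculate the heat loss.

Treat each layer as a resistance in series:
  R_conv,in = 1/(hA) = 1/(11.8·3.03) = 0.02797 K/W
  R_plate glass = L/(kA) = 2.50×10^-4/(0.855·3.03) = 9.650×10^-5 K/W
  R_phenolic foam = L/(kA) = 0.0135/(0.0229·3.03) = 0.1946 K/W
  R_borosilicate glass = L/(kA) = 3.77×10^-4/(1.08·3.03) = 1.152×10^-4 K/W
  R_conv,out = 1/(hA) = 1/(23.4·3.03) = 0.01410 K/W
ΣR = 0.02797 + 9.650×10^-5 + 0.1946 + 1.152×10^-4 + 0.01410 = 0.2369 K/W
Q = ΔT/ΣR = (294.5 K − 271.99 K)/0.2369 = 95.0 W

Q = 95.0 W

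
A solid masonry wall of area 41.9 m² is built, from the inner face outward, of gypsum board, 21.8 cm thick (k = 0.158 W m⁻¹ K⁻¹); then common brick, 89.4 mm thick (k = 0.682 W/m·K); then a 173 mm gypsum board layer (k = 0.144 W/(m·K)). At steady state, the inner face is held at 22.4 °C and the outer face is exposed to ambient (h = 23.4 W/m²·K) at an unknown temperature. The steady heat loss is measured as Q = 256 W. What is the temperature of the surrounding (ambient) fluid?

Sum the resistances:
  R_gypsum board = L/(kA) = 0.218/(0.158·41.9) = 0.03293 K/W
  R_common brick = L/(kA) = 0.0894/(0.682·41.9) = 0.003129 K/W
  R_gypsum board = L/(kA) = 0.173/(0.144·41.9) = 0.02867 K/W
  R_conv,out = 1/(hA) = 1/(23.4·41.9) = 0.001020 K/W
ΣR = 0.06575 K/W
ΔT = Q·ΣR = 256 × 0.06575 = 16.83 K
Heat flows outward, so T_out = T_in − ΔT = 22.4 − 16.83 = 5.57 °C

T_out = 5.57 °C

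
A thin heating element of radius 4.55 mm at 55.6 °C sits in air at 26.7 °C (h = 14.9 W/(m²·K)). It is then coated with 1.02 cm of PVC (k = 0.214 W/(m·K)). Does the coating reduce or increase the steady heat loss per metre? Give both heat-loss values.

Critical radius for a cylinder: r_cr = k/h = 0.0144 m = 1.44 cm.
Outer radius after coating: r₂ = 0.00455 + 0.0102 = 0.01475 m.
r₁ < r_cr < r₂: heat loss rises to a maximum at r_cr then falls. Whether the coating helps depends on whether Q(r₂) has dropped back below Q(r₁).
Bare: R = 1/(2πr₁h) = 2.348 m·K/W; Q = 28.9/2.348 = 12.3 W/m.
Coated: R = R_cond + R_conv = 1.599 m·K/W; Q = 28.9/1.599 = 18.1 W/m.

increases: 12.3 → 18.1 W/m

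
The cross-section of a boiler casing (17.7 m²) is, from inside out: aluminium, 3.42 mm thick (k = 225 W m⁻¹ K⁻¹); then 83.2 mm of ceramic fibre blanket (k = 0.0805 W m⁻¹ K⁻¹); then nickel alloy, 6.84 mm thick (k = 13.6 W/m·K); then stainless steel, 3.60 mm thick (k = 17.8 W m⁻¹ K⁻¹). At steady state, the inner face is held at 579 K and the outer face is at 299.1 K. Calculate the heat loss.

Treat each layer as a resistance in series:
  R_aluminium = L/(kA) = 0.00342/(225·17.7) = 8.588×10^-7 K/W
  R_ceramic fibre blanket = L/(kA) = 0.0832/(0.0805·17.7) = 0.05839 K/W
  R_nickel alloy = L/(kA) = 0.00684/(13.6·17.7) = 2.841×10^-5 K/W
  R_stainless steel = L/(kA) = 0.00360/(17.8·17.7) = 1.143×10^-5 K/W
ΣR = 8.588×10^-7 + 0.05839 + 2.841×10^-5 + 1.143×10^-5 = 0.05843 K/W
Q = ΔT/ΣR = (579 K − 299.1 K)/0.05843 = 4790 W

Q = 4.79 kW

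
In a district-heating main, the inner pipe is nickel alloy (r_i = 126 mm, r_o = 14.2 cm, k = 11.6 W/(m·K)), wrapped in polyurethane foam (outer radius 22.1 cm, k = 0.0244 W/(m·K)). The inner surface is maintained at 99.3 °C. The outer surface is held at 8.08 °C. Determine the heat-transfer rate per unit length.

Q' = 31.6 W/m

Treat each layer as a resistance in series:
  R'_nickel alloy = ln(0.142/0.126)/(2πk) = 0.1195/(2π·11.6) = 0.001640 m·K/W
  R'_polyurethane foam = ln(0.221/0.142)/(2πk) = 0.4423/(2π·0.0244) = 2.885 m·K/W
ΣR = 0.001640 + 2.885 = 2.887 m·K/W
Q' = ΔT/ΣR = (99.3 °C − 8.08 °C)/2.887 = 31.6 W/m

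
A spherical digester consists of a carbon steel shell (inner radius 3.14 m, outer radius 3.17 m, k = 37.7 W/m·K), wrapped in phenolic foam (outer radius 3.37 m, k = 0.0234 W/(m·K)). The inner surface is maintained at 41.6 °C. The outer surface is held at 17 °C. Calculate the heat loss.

Q = 386 W

Series thermal resistances, inner to outer:
  R_carbon steel = (1/3.14 − 1/3.17)/(4πk) = 0.003014/(4π·37.7) = 6.362×10^-6 K/W
  R_phenolic foam = (1/3.17 − 1/3.37)/(4πk) = 0.01872/(4π·0.0234) = 0.06367 K/W
ΣR = 6.362×10^-6 + 0.06367 = 0.06368 K/W
Q = ΔT/ΣR = (41.6 °C − 17 °C)/0.06368 = 386 W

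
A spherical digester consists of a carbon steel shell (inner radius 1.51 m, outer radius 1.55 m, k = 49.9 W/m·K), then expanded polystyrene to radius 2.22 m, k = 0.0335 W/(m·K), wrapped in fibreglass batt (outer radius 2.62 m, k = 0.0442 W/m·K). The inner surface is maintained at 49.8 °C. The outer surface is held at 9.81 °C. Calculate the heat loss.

Series thermal resistances, inner to outer:
  R_carbon steel = (1/1.51 − 1/1.55)/(4πk) = 0.01709/(4π·49.9) = 2.725×10^-5 K/W
  R_expanded polystyrene = (1/1.55 − 1/2.22)/(4πk) = 0.1947/(4π·0.0335) = 0.4625 K/W
  R_fibreglass batt = (1/2.22 − 1/2.62)/(4πk) = 0.06877/(4π·0.0442) = 0.1238 K/W
ΣR = 2.725×10^-5 + 0.4625 + 0.1238 = 0.5863 K/W
Q = ΔT/ΣR = (49.8 °C − 9.81 °C)/0.5863 = 68.2 W

Q = 68.2 W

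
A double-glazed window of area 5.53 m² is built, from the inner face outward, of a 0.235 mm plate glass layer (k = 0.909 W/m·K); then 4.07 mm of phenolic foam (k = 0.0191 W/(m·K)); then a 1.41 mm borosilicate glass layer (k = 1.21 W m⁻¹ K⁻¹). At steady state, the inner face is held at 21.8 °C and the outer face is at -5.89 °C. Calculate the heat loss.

Resistance network (inner→outer):
  R_plate glass = L/(kA) = 2.35×10^-4/(0.909·5.53) = 4.675×10^-5 K/W
  R_phenolic foam = L/(kA) = 0.00407/(0.0191·5.53) = 0.03853 K/W
  R_borosilicate glass = L/(kA) = 0.00141/(1.21·5.53) = 2.107×10^-4 K/W
ΣR = 4.675×10^-5 + 0.03853 + 2.107×10^-4 = 0.03879 K/W
Q = ΔT/ΣR = (21.8 °C − -5.89 °C)/0.03879 = 714 W

Q = 714 W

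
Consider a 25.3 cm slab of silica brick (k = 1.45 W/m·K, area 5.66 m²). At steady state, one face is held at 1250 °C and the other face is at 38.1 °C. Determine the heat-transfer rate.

Q = kA·ΔT/L = 1.45 × 5.66 × |1250 °C − 38.1 °C| / 0.253 = 39300 W

Q = 39.3 kW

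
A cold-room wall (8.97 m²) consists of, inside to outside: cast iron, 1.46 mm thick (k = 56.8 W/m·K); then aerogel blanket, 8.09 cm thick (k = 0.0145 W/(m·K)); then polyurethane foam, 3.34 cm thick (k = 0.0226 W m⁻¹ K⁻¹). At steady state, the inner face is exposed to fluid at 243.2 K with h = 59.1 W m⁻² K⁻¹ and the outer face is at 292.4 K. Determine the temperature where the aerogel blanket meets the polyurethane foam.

T = 282.12 K

Series thermal resistances, inner to outer:
  R_conv,in = 1/(hA) = 1/(59.1·8.97) = 0.001886 K/W
  R_cast iron = L/(kA) = 0.00146/(56.8·8.97) = 2.866×10^-6 K/W
  R_aerogel blanket = L/(kA) = 0.0809/(0.0145·8.97) = 0.6220 K/W
  R_polyurethane foam = L/(kA) = 0.0334/(0.0226·8.97) = 0.1648 K/W
ΣR = 0.001886 + 2.866×10^-6 + 0.6220 + 0.1648 = 0.7887 K/W
Q = ΔT/ΣR = (243.2 K − 292.4 K)/0.7887 = -62.38 W
From the inner boundary to the aerogel blanket/polyurethane foam interface, ΣR_partial = 0.6239 K/W.
T_interface = T_in − Q·ΣR_partial = 243.2 K − (-62.38)(0.6239) = 282.12 K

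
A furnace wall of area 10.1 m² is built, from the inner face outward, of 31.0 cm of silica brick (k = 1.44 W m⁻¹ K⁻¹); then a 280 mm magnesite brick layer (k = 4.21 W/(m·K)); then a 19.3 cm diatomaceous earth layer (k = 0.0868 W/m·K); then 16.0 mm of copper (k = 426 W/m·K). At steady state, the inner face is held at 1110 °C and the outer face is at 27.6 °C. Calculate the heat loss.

Resistance network (inner→outer):
  R_silica brick = L/(kA) = 0.310/(1.44·10.1) = 0.02131 K/W
  R_magnesite brick = L/(kA) = 0.280/(4.21·10.1) = 0.006585 K/W
  R_diatomaceous earth = L/(kA) = 0.193/(0.0868·10.1) = 0.2201 K/W
  R_copper = L/(kA) = 0.0160/(426·10.1) = 3.719×10^-6 K/W
ΣR = 0.02131 + 0.006585 + 0.2201 + 3.719×10^-6 = 0.2480 K/W
Q = ΔT/ΣR = (1110 °C − 27.6 °C)/0.2480 = 4360 W

Q = 4.36 kW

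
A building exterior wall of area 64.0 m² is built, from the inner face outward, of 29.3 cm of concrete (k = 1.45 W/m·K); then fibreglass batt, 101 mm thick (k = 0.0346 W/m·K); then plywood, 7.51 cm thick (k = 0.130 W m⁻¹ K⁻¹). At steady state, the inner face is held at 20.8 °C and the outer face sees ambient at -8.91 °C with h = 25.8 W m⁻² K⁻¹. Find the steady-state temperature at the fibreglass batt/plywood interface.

Treat each layer as a resistance in series:
  R_concrete = L/(kA) = 0.293/(1.45·64.0) = 0.003157 K/W
  R_fibreglass batt = L/(kA) = 0.101/(0.0346·64.0) = 0.04561 K/W
  R_plywood = L/(kA) = 0.0751/(0.130·64.0) = 0.009026 K/W
  R_conv,out = 1/(hA) = 1/(25.8·64.0) = 6.056×10^-4 K/W
ΣR = 0.003157 + 0.04561 + 0.009026 + 6.056×10^-4 = 0.05840 K/W
Q = ΔT/ΣR = (20.8 °C − -8.91 °C)/0.05840 = 508.7 W
From the inner boundary to the fibreglass batt/plywood interface, ΣR_partial = 0.04877 K/W.
T_interface = T_in − Q·ΣR_partial = 20.8 °C − (508.7)(0.04877) = -4.01 °C

T = -4.01 °C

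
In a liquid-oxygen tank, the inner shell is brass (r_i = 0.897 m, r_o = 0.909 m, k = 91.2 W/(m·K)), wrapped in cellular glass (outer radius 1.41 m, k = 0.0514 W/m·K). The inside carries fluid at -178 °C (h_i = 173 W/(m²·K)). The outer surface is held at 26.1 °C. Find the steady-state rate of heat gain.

Series thermal resistances, inner to outer:
  R_conv,in = 1/(4πr²h) = 1/(4π·0.897²·173) = 5.717×10^-4 K/W
  R_brass = (1/0.897 − 1/0.909)/(4πk) = 0.01472/(4π·91.2) = 1.284×10^-5 K/W
  R_cellular glass = (1/0.909 − 1/1.41)/(4πk) = 0.3909/(4π·0.0514) = 0.6052 K/W
ΣR = 5.717×10^-4 + 1.284×10^-5 + 0.6052 = 0.6058 K/W
Q = ΔT/ΣR = (-178 °C − 26.1 °C)/0.6058 = -337 W
(Negative Q ⇒ heat flows inward; heat gain = 337 W.)

Q = 337 W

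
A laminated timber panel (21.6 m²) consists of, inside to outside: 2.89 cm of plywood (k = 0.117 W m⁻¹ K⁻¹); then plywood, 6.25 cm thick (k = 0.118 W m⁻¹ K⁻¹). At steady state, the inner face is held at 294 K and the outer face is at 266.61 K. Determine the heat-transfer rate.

Series thermal resistances, inner to outer:
  R_plywood = L/(kA) = 0.0289/(0.117·21.6) = 0.01144 K/W
  R_plywood = L/(kA) = 0.0625/(0.118·21.6) = 0.02452 K/W
ΣR = 0.01144 + 0.02452 = 0.03596 K/W
Q = ΔT/ΣR = (294 K − 266.61 K)/0.03596 = 762 W

Q = 762 W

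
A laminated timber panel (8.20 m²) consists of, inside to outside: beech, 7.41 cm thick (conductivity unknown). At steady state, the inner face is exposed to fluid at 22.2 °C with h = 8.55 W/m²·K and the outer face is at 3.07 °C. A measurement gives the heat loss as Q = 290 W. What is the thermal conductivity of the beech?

ΣR = ΔT/Q = |22.2 − 3.07|/290 = 0.06597 K/W
Known resistances:
  R_conv,in = 1/(hA) = 1/(8.55·8.20) = 0.01426 K/W
R_beech = ΣR − ΣR_known = 0.06597 − 0.01426 = 0.05171 K/W
L/(kA) = 0.05171 ⇒ k = 0.0741/(0.05171·8.20) = 0.175 W/m·K

k = 0.175 W/m·K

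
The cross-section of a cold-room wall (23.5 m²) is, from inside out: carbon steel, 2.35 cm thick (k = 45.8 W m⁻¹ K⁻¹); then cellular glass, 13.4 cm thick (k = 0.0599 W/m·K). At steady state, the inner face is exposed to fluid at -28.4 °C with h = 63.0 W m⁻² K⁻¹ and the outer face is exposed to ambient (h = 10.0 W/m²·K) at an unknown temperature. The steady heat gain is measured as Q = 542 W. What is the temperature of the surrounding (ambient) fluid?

T_out = 25.9 °C

Series resistances:
  R_conv,in = 1/(hA) = 1/(63.0·23.5) = 6.754×10^-4 K/W
  R_carbon steel = L/(kA) = 0.0235/(45.8·23.5) = 2.183×10^-5 K/W
  R_cellular glass = L/(kA) = 0.134/(0.0599·23.5) = 0.09519 K/W
  R_conv,out = 1/(hA) = 1/(10.0·23.5) = 0.004255 K/W
ΣR = 0.1001 K/W
ΔT = Q·ΣR = 542 × 0.1001 = 54.25 K
Heat flows inward, so T_out = T_in + ΔT = -28.4 + 54.25 = 25.9 °C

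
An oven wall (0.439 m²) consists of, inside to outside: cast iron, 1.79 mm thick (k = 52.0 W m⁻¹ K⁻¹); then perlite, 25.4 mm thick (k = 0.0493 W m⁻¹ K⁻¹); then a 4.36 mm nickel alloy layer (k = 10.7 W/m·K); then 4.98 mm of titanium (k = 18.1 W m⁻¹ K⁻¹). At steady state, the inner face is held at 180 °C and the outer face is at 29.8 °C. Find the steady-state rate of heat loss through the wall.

Q = 128 W

Series thermal resistances, inner to outer:
  R_cast iron = L/(kA) = 0.00179/(52.0·0.439) = 7.841×10^-5 K/W
  R_perlite = L/(kA) = 0.0254/(0.0493·0.439) = 1.174 K/W
  R_nickel alloy = L/(kA) = 0.00436/(10.7·0.439) = 9.282×10^-4 K/W
  R_titanium = L/(kA) = 0.00498/(18.1·0.439) = 6.267×10^-4 K/W
ΣR = 7.841×10^-5 + 1.174 + 9.282×10^-4 + 6.267×10^-4 = 1.176 K/W
Q = ΔT/ΣR = (180 °C − 29.8 °C)/1.176 = 128 W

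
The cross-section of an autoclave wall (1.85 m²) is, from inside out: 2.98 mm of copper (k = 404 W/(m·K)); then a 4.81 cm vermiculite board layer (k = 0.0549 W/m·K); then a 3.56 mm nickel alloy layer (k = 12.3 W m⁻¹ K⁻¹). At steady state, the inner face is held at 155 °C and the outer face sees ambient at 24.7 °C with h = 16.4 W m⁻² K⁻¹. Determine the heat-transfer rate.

Series thermal resistances, inner to outer:
  R_copper = L/(kA) = 0.00298/(404·1.85) = 3.987×10^-6 K/W
  R_vermiculite board = L/(kA) = 0.0481/(0.0549·1.85) = 0.4736 K/W
  R_nickel alloy = L/(kA) = 0.00356/(12.3·1.85) = 1.564×10^-4 K/W
  R_conv,out = 1/(hA) = 1/(16.4·1.85) = 0.03296 K/W
ΣR = 3.987×10^-6 + 0.4736 + 1.564×10^-4 + 0.03296 = 0.5067 K/W
Q = ΔT/ΣR = (155 °C − 24.7 °C)/0.5067 = 257 W

Q = 257 W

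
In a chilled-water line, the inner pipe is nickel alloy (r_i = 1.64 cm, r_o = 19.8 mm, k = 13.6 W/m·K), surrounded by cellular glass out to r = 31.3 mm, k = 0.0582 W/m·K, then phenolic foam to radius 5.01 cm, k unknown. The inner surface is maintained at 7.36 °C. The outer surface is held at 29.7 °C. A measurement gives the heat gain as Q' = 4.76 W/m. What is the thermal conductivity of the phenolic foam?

ΣR = ΔT/Q' = |7.36 − 29.7|/4.76 = 4.693 m·K/W
Known resistances:
  R'_nickel alloy = ln(0.0198/0.0164)/(2πk) = 0.1884/(2π·13.6) = 0.002205 m·K/W
  R'_cellular glass = ln(0.0313/0.0198)/(2πk) = 0.4579/(2π·0.0582) = 1.252 m·K/W
R_phenolic foam = ΣR − ΣR_known = 4.693 − 1.254 = 3.439 m·K/W
ln(r₂/r₁)/(2πk) = 3.439 ⇒ k = 0.4704/(2π·3.439) = 0.0218 W/m·K

k = 0.0218 W/m·K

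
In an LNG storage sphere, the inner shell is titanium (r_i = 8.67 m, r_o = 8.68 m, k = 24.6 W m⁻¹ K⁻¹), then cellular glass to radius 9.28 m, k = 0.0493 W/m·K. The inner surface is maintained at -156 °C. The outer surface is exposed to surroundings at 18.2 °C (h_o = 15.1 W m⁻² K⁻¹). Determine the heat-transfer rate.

Resistance network (inner→outer):
  R_titanium = (1/8.67 − 1/8.68)/(4πk) = 1.329×10^-4/(4π·24.6) = 4.298×10^-7 K/W
  R_cellular glass = (1/8.68 − 1/9.28)/(4πk) = 0.007449/(4π·0.0493) = 0.01202 K/W
  R_conv,out = 1/(4πr²h) = 1/(4π·9.28²·15.1) = 6.120×10^-5 K/W
ΣR = 4.298×10^-7 + 0.01202 + 6.120×10^-5 = 0.01208 K/W
Q = ΔT/ΣR = (-156 °C − 18.2 °C)/0.01208 = -14400 W
(Negative Q ⇒ heat flows inward; heat gain = 14400 W.)

Q = 14400 W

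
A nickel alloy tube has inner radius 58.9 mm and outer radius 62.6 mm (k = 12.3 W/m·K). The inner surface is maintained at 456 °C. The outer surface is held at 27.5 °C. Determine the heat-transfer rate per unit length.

Q' = 2πk·ΔT/ln(r₂/r₁) = 2π × 12.3 × 428.5 / ln(0.0626/0.0589) = 5.44×10^5 W/m

Q' = 544 kW/m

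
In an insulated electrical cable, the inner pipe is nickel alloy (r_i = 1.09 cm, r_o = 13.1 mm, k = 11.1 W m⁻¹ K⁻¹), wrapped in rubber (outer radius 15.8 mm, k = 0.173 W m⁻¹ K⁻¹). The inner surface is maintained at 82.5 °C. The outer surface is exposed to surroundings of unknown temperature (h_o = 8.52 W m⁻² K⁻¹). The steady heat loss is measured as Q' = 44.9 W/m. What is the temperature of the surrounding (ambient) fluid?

Series resistances:
  R'_nickel alloy = ln(0.0131/0.0109)/(2πk) = 0.1838/(2π·11.1) = 0.002636 m·K/W
  R'_rubber = ln(0.0158/0.0131)/(2πk) = 0.1874/(2π·0.173) = 0.1724 m·K/W
  R'_conv,out = 1/(2πr h) = 1/(2π·0.0158·8.52) = 1.182 m·K/W
ΣR = 1.357 m·K/W
ΔT = Q'·ΣR = 44.9 × 1.357 = 60.93 K
Heat flows outward, so T_out = T_in − ΔT = 82.5 − 60.93 = 21.6 °C

T_out = 21.6 °C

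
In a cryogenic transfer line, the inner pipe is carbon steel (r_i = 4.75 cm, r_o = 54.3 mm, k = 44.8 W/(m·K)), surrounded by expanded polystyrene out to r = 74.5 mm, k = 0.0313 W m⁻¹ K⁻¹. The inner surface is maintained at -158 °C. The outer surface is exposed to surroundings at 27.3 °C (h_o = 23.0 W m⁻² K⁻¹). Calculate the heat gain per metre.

Resistance network (inner→outer):
  R'_carbon steel = ln(0.0543/0.0475)/(2πk) = 0.1338/(2π·44.8) = 4.753×10^-4 m·K/W
  R'_expanded polystyrene = ln(0.0745/0.0543)/(2πk) = 0.3163/(2π·0.0313) = 1.608 m·K/W
  R'_conv,out = 1/(2πr h) = 1/(2π·0.0745·23.0) = 0.09288 m·K/W
ΣR = 4.753×10^-4 + 1.608 + 0.09288 = 1.701 m·K/W
Q' = ΔT/ΣR = (-158 °C − 27.3 °C)/1.701 = -109 W/m
(Negative Q' ⇒ heat flows inward; heat gain = 109 W/m.)

Q' = 109 W/m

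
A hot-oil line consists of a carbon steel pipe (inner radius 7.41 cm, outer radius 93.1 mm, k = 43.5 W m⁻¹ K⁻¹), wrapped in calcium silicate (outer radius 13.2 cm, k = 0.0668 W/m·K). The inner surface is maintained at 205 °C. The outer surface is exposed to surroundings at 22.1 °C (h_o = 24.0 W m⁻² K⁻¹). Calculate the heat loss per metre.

Q' = 207 W/m

Series thermal resistances, inner to outer:
  R'_carbon steel = ln(0.0931/0.0741)/(2πk) = 0.2283/(2π·43.5) = 8.351×10^-4 m·K/W
  R'_calcium silicate = ln(0.132/0.0931)/(2πk) = 0.3491/(2π·0.0668) = 0.8318 m·K/W
  R'_conv,out = 1/(2πr h) = 1/(2π·0.132·24.0) = 0.05024 m·K/W
ΣR = 8.351×10^-4 + 0.8318 + 0.05024 = 0.8829 m·K/W
Q' = ΔT/ΣR = (205 °C − 22.1 °C)/0.8829 = 207 W/m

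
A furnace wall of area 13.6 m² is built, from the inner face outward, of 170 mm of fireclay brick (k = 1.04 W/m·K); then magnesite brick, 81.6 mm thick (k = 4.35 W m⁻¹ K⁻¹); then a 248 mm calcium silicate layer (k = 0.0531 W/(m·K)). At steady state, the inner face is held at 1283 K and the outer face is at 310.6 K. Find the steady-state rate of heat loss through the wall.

Treat each layer as a resistance in series:
  R_fireclay brick = L/(kA) = 0.170/(1.04·13.6) = 0.01202 K/W
  R_magnesite brick = L/(kA) = 0.0816/(4.35·13.6) = 0.001379 K/W
  R_calcium silicate = L/(kA) = 0.248/(0.0531·13.6) = 0.3434 K/W
ΣR = 0.01202 + 0.001379 + 0.3434 = 0.3568 K/W
Q = ΔT/ΣR = (1283 K − 310.6 K)/0.3568 = 2730 W

Q = 2.73 kW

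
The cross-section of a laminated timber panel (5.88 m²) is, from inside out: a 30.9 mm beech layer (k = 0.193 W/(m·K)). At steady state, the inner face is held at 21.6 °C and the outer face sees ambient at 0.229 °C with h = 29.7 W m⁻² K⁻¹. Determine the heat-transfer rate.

Q = 648 W

Treat each layer as a resistance in series:
  R_beech = L/(kA) = 0.0309/(0.193·5.88) = 0.02723 K/W
  R_conv,out = 1/(hA) = 1/(29.7·5.88) = 0.005726 K/W
ΣR = 0.02723 + 0.005726 = 0.03296 K/W
Q = ΔT/ΣR = (21.6 °C − 0.229 °C)/0.03296 = 648 W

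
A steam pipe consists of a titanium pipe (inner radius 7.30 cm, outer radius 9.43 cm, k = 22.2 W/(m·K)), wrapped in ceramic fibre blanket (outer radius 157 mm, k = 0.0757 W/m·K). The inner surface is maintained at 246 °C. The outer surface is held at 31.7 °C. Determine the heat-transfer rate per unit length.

Series thermal resistances, inner to outer:
  R'_titanium = ln(0.0943/0.0730)/(2πk) = 0.2560/(2π·22.2) = 0.001835 m·K/W
  R'_ceramic fibre blanket = ln(0.157/0.0943)/(2πk) = 0.5098/(2π·0.0757) = 1.072 m·K/W
ΣR = 0.001835 + 1.072 = 1.074 m·K/W
Q' = ΔT/ΣR = (246 °C − 31.7 °C)/1.074 = 200 W/m

Q' = 200 W/m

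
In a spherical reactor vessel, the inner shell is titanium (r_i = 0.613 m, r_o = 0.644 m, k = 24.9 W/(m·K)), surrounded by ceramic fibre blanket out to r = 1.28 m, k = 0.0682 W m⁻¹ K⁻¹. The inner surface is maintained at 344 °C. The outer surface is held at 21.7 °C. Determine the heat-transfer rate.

Q = 358 W

Treat each layer as a resistance in series:
  R_titanium = (1/0.613 − 1/0.644)/(4πk) = 0.07853/(4π·24.9) = 2.510×10^-4 K/W
  R_ceramic fibre blanket = (1/0.644 − 1/1.28)/(4πk) = 0.7715/(4π·0.0682) = 0.9003 K/W
ΣR = 2.510×10^-4 + 0.9003 = 0.9006 K/W
Q = ΔT/ΣR = (344 °C − 21.7 °C)/0.9006 = 358 W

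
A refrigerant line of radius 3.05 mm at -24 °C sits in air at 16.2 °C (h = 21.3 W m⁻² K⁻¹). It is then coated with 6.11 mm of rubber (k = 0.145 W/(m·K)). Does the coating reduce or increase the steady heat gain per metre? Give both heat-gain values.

Critical radius for a cylinder: r_cr = k/h = 0.00681 m = 0.681 cm.
Outer radius after coating: r₂ = 0.00305 + 0.00611 = 0.00916 m.
r₁ < r_cr < r₂: heat gain rises to a maximum at r_cr then falls. Whether the coating helps depends on whether Q(r₂) has dropped back below Q(r₁).
Bare: R = 1/(2πr₁h) = 2.450 m·K/W; Q = 40.2/2.450 = 16.4 W/m.
Coated: R = R_cond + R_conv = 2.023 m·K/W; Q = 40.2/2.023 = 19.9 W/m.

increases: 16.4 → 19.9 W/m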